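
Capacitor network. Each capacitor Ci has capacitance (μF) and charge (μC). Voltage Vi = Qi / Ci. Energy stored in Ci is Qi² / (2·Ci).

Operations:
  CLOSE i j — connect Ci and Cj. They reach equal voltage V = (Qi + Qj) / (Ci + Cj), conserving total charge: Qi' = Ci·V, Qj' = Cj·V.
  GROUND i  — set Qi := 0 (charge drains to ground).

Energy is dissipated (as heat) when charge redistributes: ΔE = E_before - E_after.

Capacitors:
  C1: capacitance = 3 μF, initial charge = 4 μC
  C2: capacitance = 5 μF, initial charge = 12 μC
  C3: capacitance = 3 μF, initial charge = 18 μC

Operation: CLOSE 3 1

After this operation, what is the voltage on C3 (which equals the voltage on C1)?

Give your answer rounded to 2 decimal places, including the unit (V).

Answer: 3.67 V

Derivation:
Initial: C1(3μF, Q=4μC, V=1.33V), C2(5μF, Q=12μC, V=2.40V), C3(3μF, Q=18μC, V=6.00V)
Op 1: CLOSE 3-1: Q_total=22.00, C_total=6.00, V=3.67; Q3=11.00, Q1=11.00; dissipated=16.333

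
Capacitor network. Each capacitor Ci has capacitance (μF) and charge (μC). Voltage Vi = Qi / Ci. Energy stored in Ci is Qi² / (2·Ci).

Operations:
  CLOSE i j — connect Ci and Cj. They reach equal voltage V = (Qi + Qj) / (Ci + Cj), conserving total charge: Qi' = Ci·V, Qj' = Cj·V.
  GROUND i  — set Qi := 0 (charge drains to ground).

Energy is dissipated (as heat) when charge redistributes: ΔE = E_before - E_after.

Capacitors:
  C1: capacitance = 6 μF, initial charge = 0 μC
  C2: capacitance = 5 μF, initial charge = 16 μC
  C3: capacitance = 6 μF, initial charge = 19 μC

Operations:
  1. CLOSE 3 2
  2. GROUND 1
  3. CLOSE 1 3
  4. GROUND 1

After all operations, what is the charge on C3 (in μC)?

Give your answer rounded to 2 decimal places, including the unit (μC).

Answer: 9.55 μC

Derivation:
Initial: C1(6μF, Q=0μC, V=0.00V), C2(5μF, Q=16μC, V=3.20V), C3(6μF, Q=19μC, V=3.17V)
Op 1: CLOSE 3-2: Q_total=35.00, C_total=11.00, V=3.18; Q3=19.09, Q2=15.91; dissipated=0.002
Op 2: GROUND 1: Q1=0; energy lost=0.000
Op 3: CLOSE 1-3: Q_total=19.09, C_total=12.00, V=1.59; Q1=9.55, Q3=9.55; dissipated=15.186
Op 4: GROUND 1: Q1=0; energy lost=7.593
Final charges: Q1=0.00, Q2=15.91, Q3=9.55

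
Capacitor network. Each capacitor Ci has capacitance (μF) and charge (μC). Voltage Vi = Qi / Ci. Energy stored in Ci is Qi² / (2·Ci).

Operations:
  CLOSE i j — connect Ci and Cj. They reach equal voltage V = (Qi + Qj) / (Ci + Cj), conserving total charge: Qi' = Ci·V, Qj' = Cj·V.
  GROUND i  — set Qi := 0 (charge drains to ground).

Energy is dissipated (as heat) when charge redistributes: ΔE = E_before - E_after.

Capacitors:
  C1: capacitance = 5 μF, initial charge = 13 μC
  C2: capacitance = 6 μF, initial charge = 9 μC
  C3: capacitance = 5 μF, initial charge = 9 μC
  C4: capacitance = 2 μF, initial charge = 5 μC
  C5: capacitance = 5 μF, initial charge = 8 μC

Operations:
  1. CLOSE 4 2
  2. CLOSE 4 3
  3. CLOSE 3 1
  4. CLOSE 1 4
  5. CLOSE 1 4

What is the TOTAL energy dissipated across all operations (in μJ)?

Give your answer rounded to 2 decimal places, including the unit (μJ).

Initial: C1(5μF, Q=13μC, V=2.60V), C2(6μF, Q=9μC, V=1.50V), C3(5μF, Q=9μC, V=1.80V), C4(2μF, Q=5μC, V=2.50V), C5(5μF, Q=8μC, V=1.60V)
Op 1: CLOSE 4-2: Q_total=14.00, C_total=8.00, V=1.75; Q4=3.50, Q2=10.50; dissipated=0.750
Op 2: CLOSE 4-3: Q_total=12.50, C_total=7.00, V=1.79; Q4=3.57, Q3=8.93; dissipated=0.002
Op 3: CLOSE 3-1: Q_total=21.93, C_total=10.00, V=2.19; Q3=10.96, Q1=10.96; dissipated=0.829
Op 4: CLOSE 1-4: Q_total=14.54, C_total=7.00, V=2.08; Q1=10.38, Q4=4.15; dissipated=0.118
Op 5: CLOSE 1-4: Q_total=14.54, C_total=7.00, V=2.08; Q1=10.38, Q4=4.15; dissipated=0.000
Total dissipated: 1.699 μJ

Answer: 1.70 μJ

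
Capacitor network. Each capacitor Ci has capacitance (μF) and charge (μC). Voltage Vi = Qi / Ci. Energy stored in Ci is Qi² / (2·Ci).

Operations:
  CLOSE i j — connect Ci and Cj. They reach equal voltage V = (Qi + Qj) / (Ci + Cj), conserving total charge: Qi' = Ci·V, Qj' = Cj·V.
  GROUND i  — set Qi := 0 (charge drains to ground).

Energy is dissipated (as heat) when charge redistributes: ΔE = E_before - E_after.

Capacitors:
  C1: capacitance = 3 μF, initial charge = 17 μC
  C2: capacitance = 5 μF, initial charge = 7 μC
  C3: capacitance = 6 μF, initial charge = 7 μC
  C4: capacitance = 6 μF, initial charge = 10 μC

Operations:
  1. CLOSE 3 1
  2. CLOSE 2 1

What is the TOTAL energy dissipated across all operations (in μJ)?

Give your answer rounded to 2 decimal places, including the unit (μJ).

Initial: C1(3μF, Q=17μC, V=5.67V), C2(5μF, Q=7μC, V=1.40V), C3(6μF, Q=7μC, V=1.17V), C4(6μF, Q=10μC, V=1.67V)
Op 1: CLOSE 3-1: Q_total=24.00, C_total=9.00, V=2.67; Q3=16.00, Q1=8.00; dissipated=20.250
Op 2: CLOSE 2-1: Q_total=15.00, C_total=8.00, V=1.88; Q2=9.38, Q1=5.62; dissipated=1.504
Total dissipated: 21.754 μJ

Answer: 21.75 μJ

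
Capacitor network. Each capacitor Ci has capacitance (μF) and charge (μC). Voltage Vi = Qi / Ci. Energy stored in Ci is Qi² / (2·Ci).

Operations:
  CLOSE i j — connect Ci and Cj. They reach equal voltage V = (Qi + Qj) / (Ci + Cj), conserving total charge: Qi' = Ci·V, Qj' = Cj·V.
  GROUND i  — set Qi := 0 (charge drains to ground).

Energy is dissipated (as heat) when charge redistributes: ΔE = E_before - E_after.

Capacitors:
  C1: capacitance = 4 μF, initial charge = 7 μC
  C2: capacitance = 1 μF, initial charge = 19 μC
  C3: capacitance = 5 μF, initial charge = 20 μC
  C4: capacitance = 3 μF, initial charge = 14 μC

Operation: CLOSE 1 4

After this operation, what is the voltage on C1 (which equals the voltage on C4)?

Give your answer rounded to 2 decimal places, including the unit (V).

Answer: 3.00 V

Derivation:
Initial: C1(4μF, Q=7μC, V=1.75V), C2(1μF, Q=19μC, V=19.00V), C3(5μF, Q=20μC, V=4.00V), C4(3μF, Q=14μC, V=4.67V)
Op 1: CLOSE 1-4: Q_total=21.00, C_total=7.00, V=3.00; Q1=12.00, Q4=9.00; dissipated=7.292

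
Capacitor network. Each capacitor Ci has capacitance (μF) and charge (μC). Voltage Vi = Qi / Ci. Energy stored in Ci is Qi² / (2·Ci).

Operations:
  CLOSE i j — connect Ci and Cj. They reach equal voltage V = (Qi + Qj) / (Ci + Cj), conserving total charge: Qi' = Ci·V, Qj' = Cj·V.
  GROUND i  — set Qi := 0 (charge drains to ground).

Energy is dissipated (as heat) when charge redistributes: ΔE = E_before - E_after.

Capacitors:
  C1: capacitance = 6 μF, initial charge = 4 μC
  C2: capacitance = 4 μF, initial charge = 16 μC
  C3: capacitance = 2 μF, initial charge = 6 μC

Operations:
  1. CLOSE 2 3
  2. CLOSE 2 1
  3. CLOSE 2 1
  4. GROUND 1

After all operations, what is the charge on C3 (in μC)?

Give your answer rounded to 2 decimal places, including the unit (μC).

Answer: 7.33 μC

Derivation:
Initial: C1(6μF, Q=4μC, V=0.67V), C2(4μF, Q=16μC, V=4.00V), C3(2μF, Q=6μC, V=3.00V)
Op 1: CLOSE 2-3: Q_total=22.00, C_total=6.00, V=3.67; Q2=14.67, Q3=7.33; dissipated=0.667
Op 2: CLOSE 2-1: Q_total=18.67, C_total=10.00, V=1.87; Q2=7.47, Q1=11.20; dissipated=10.800
Op 3: CLOSE 2-1: Q_total=18.67, C_total=10.00, V=1.87; Q2=7.47, Q1=11.20; dissipated=0.000
Op 4: GROUND 1: Q1=0; energy lost=10.453
Final charges: Q1=0.00, Q2=7.47, Q3=7.33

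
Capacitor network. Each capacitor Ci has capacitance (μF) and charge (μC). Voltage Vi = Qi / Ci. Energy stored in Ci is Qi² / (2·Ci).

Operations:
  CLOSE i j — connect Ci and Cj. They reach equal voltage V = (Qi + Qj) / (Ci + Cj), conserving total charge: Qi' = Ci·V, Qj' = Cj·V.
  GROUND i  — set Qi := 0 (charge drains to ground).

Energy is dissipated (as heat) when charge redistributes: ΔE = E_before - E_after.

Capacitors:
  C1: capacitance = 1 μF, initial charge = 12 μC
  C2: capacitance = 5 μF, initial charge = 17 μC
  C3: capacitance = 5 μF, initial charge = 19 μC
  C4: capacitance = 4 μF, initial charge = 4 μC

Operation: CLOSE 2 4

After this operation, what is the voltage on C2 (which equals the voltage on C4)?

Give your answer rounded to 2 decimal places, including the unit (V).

Initial: C1(1μF, Q=12μC, V=12.00V), C2(5μF, Q=17μC, V=3.40V), C3(5μF, Q=19μC, V=3.80V), C4(4μF, Q=4μC, V=1.00V)
Op 1: CLOSE 2-4: Q_total=21.00, C_total=9.00, V=2.33; Q2=11.67, Q4=9.33; dissipated=6.400

Answer: 2.33 V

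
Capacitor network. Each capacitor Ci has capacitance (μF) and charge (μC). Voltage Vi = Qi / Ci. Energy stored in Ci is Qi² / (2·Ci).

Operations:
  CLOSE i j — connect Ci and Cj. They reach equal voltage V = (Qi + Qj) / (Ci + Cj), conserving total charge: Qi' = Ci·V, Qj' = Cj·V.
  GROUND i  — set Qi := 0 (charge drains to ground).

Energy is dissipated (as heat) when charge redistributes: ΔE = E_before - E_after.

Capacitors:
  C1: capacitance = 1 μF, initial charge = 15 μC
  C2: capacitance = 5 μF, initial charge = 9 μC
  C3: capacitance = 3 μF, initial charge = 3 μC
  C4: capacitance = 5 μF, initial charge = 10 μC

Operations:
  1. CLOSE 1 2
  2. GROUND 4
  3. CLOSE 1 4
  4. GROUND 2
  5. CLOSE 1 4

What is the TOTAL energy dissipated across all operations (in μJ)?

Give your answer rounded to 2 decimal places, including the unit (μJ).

Answer: 129.27 μJ

Derivation:
Initial: C1(1μF, Q=15μC, V=15.00V), C2(5μF, Q=9μC, V=1.80V), C3(3μF, Q=3μC, V=1.00V), C4(5μF, Q=10μC, V=2.00V)
Op 1: CLOSE 1-2: Q_total=24.00, C_total=6.00, V=4.00; Q1=4.00, Q2=20.00; dissipated=72.600
Op 2: GROUND 4: Q4=0; energy lost=10.000
Op 3: CLOSE 1-4: Q_total=4.00, C_total=6.00, V=0.67; Q1=0.67, Q4=3.33; dissipated=6.667
Op 4: GROUND 2: Q2=0; energy lost=40.000
Op 5: CLOSE 1-4: Q_total=4.00, C_total=6.00, V=0.67; Q1=0.67, Q4=3.33; dissipated=0.000
Total dissipated: 129.267 μJ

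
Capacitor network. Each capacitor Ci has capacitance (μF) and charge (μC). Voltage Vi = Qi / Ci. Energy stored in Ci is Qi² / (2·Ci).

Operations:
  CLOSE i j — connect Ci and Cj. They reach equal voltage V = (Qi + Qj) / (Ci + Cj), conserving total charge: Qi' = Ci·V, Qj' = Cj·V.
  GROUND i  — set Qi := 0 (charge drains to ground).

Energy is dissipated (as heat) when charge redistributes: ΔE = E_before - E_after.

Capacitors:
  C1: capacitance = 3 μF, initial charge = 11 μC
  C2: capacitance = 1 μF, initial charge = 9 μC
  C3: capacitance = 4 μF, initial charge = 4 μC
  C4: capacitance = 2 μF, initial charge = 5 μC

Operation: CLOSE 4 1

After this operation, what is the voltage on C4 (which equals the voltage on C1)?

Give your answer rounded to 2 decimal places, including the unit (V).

Answer: 3.20 V

Derivation:
Initial: C1(3μF, Q=11μC, V=3.67V), C2(1μF, Q=9μC, V=9.00V), C3(4μF, Q=4μC, V=1.00V), C4(2μF, Q=5μC, V=2.50V)
Op 1: CLOSE 4-1: Q_total=16.00, C_total=5.00, V=3.20; Q4=6.40, Q1=9.60; dissipated=0.817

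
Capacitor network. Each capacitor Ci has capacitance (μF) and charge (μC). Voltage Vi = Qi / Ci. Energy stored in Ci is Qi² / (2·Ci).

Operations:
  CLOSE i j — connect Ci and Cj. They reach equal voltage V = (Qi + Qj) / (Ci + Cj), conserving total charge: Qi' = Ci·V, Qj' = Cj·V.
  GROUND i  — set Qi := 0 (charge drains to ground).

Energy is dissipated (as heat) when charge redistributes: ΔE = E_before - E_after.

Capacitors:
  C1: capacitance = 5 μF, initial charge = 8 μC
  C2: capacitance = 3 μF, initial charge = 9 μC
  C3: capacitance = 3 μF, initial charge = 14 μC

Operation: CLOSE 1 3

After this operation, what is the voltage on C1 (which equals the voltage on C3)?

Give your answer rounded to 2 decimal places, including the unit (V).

Answer: 2.75 V

Derivation:
Initial: C1(5μF, Q=8μC, V=1.60V), C2(3μF, Q=9μC, V=3.00V), C3(3μF, Q=14μC, V=4.67V)
Op 1: CLOSE 1-3: Q_total=22.00, C_total=8.00, V=2.75; Q1=13.75, Q3=8.25; dissipated=8.817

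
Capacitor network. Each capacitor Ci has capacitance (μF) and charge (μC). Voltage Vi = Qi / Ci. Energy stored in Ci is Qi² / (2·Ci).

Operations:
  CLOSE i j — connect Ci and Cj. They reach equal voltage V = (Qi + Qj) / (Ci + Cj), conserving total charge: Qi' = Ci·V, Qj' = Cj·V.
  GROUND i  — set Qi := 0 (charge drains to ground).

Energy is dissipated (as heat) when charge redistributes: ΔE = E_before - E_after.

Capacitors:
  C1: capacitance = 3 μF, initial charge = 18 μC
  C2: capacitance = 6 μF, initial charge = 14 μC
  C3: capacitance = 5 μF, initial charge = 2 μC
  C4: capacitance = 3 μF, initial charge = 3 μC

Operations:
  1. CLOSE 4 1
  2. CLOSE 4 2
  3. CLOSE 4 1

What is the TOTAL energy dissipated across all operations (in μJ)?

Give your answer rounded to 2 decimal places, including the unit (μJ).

Answer: 20.56 μJ

Derivation:
Initial: C1(3μF, Q=18μC, V=6.00V), C2(6μF, Q=14μC, V=2.33V), C3(5μF, Q=2μC, V=0.40V), C4(3μF, Q=3μC, V=1.00V)
Op 1: CLOSE 4-1: Q_total=21.00, C_total=6.00, V=3.50; Q4=10.50, Q1=10.50; dissipated=18.750
Op 2: CLOSE 4-2: Q_total=24.50, C_total=9.00, V=2.72; Q4=8.17, Q2=16.33; dissipated=1.361
Op 3: CLOSE 4-1: Q_total=18.67, C_total=6.00, V=3.11; Q4=9.33, Q1=9.33; dissipated=0.454
Total dissipated: 20.565 μJ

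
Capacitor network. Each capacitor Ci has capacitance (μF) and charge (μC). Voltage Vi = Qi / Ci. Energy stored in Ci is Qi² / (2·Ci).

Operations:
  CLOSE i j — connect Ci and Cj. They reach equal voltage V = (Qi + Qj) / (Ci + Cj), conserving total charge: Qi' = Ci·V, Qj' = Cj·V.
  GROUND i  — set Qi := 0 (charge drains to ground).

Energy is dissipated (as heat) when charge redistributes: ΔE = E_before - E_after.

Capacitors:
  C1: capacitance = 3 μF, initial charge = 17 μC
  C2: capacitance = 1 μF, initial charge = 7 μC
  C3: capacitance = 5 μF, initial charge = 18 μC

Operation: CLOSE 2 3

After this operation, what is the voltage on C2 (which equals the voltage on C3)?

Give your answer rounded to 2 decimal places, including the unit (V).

Answer: 4.17 V

Derivation:
Initial: C1(3μF, Q=17μC, V=5.67V), C2(1μF, Q=7μC, V=7.00V), C3(5μF, Q=18μC, V=3.60V)
Op 1: CLOSE 2-3: Q_total=25.00, C_total=6.00, V=4.17; Q2=4.17, Q3=20.83; dissipated=4.817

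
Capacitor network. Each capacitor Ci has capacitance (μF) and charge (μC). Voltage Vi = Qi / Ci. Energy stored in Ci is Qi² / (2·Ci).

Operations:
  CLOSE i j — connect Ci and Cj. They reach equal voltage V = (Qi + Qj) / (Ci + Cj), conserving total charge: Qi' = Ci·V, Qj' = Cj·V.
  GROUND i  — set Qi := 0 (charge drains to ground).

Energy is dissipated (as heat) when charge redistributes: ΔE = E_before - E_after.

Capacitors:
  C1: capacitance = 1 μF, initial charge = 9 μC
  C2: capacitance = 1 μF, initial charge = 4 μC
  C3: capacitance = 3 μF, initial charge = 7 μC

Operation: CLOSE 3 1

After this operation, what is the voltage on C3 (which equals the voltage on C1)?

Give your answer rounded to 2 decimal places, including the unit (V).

Initial: C1(1μF, Q=9μC, V=9.00V), C2(1μF, Q=4μC, V=4.00V), C3(3μF, Q=7μC, V=2.33V)
Op 1: CLOSE 3-1: Q_total=16.00, C_total=4.00, V=4.00; Q3=12.00, Q1=4.00; dissipated=16.667

Answer: 4.00 V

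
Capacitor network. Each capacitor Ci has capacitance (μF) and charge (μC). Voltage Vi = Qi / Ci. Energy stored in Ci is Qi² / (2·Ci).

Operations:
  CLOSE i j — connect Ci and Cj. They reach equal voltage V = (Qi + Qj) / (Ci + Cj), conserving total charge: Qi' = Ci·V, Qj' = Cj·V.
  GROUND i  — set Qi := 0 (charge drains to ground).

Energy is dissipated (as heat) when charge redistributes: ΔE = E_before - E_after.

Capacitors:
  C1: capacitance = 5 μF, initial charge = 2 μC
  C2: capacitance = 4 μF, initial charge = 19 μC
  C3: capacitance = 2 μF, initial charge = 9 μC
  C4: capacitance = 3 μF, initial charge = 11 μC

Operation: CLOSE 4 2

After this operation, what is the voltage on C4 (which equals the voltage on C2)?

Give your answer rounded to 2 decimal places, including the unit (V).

Answer: 4.29 V

Derivation:
Initial: C1(5μF, Q=2μC, V=0.40V), C2(4μF, Q=19μC, V=4.75V), C3(2μF, Q=9μC, V=4.50V), C4(3μF, Q=11μC, V=3.67V)
Op 1: CLOSE 4-2: Q_total=30.00, C_total=7.00, V=4.29; Q4=12.86, Q2=17.14; dissipated=1.006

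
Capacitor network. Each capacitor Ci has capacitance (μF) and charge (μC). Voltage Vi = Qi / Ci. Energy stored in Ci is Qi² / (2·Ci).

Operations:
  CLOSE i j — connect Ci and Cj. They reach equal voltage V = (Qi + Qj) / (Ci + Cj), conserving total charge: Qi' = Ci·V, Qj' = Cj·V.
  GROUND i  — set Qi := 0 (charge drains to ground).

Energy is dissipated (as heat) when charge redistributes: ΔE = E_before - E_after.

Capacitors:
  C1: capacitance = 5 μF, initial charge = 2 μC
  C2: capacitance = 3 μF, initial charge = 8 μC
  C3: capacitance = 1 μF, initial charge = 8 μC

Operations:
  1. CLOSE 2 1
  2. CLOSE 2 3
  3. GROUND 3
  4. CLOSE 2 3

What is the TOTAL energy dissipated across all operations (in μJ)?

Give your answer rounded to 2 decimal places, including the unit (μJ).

Initial: C1(5μF, Q=2μC, V=0.40V), C2(3μF, Q=8μC, V=2.67V), C3(1μF, Q=8μC, V=8.00V)
Op 1: CLOSE 2-1: Q_total=10.00, C_total=8.00, V=1.25; Q2=3.75, Q1=6.25; dissipated=4.817
Op 2: CLOSE 2-3: Q_total=11.75, C_total=4.00, V=2.94; Q2=8.81, Q3=2.94; dissipated=17.086
Op 3: GROUND 3: Q3=0; energy lost=4.314
Op 4: CLOSE 2-3: Q_total=8.81, C_total=4.00, V=2.20; Q2=6.61, Q3=2.20; dissipated=3.236
Total dissipated: 29.453 μJ

Answer: 29.45 μJ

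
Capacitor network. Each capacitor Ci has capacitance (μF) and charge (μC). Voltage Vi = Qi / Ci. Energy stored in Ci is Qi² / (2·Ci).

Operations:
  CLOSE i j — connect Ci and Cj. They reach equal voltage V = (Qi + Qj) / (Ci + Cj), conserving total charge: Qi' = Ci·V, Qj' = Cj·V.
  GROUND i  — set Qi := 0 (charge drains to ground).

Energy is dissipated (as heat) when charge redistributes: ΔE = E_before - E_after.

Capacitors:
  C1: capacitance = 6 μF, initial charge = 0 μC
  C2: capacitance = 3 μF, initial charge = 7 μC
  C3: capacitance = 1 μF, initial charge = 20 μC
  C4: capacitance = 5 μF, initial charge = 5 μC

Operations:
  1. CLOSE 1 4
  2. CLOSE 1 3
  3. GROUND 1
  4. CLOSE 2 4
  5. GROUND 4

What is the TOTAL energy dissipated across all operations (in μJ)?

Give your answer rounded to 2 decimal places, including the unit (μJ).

Initial: C1(6μF, Q=0μC, V=0.00V), C2(3μF, Q=7μC, V=2.33V), C3(1μF, Q=20μC, V=20.00V), C4(5μF, Q=5μC, V=1.00V)
Op 1: CLOSE 1-4: Q_total=5.00, C_total=11.00, V=0.45; Q1=2.73, Q4=2.27; dissipated=1.364
Op 2: CLOSE 1-3: Q_total=22.73, C_total=7.00, V=3.25; Q1=19.48, Q3=3.25; dissipated=163.725
Op 3: GROUND 1: Q1=0; energy lost=31.624
Op 4: CLOSE 2-4: Q_total=9.27, C_total=8.00, V=1.16; Q2=3.48, Q4=5.80; dissipated=3.309
Op 5: GROUND 4: Q4=0; energy lost=3.359
Total dissipated: 203.381 μJ

Answer: 203.38 μJ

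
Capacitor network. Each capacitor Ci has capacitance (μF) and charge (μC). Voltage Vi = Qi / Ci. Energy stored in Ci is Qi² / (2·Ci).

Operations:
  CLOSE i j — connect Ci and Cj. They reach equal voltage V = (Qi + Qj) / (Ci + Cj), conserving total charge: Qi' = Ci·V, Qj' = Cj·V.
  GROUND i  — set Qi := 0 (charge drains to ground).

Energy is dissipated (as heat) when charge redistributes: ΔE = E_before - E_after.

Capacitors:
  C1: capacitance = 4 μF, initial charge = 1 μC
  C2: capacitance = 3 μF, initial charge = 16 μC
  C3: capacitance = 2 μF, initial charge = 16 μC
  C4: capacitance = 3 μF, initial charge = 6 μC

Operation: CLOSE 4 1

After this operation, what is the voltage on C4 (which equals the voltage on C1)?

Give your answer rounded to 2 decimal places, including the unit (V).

Answer: 1.00 V

Derivation:
Initial: C1(4μF, Q=1μC, V=0.25V), C2(3μF, Q=16μC, V=5.33V), C3(2μF, Q=16μC, V=8.00V), C4(3μF, Q=6μC, V=2.00V)
Op 1: CLOSE 4-1: Q_total=7.00, C_total=7.00, V=1.00; Q4=3.00, Q1=4.00; dissipated=2.625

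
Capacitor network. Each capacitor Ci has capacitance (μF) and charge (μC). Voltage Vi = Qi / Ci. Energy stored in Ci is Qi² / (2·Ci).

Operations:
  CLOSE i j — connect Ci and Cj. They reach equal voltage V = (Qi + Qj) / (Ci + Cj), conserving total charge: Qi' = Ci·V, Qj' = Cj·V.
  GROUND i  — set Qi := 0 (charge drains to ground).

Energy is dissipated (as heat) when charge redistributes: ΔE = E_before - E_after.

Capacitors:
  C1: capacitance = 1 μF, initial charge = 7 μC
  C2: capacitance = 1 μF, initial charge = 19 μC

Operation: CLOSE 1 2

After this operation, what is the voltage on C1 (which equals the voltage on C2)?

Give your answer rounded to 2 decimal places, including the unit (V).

Initial: C1(1μF, Q=7μC, V=7.00V), C2(1μF, Q=19μC, V=19.00V)
Op 1: CLOSE 1-2: Q_total=26.00, C_total=2.00, V=13.00; Q1=13.00, Q2=13.00; dissipated=36.000

Answer: 13.00 V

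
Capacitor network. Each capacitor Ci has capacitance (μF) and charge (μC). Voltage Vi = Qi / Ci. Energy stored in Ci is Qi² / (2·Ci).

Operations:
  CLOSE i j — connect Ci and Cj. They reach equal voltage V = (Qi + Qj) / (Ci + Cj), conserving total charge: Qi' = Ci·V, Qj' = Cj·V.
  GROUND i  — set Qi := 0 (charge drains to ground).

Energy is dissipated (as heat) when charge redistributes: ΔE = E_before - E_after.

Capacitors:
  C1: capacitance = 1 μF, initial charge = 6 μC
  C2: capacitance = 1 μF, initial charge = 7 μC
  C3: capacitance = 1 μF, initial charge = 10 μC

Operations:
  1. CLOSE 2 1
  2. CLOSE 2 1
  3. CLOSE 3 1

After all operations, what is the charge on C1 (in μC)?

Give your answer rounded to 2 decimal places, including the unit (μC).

Answer: 8.25 μC

Derivation:
Initial: C1(1μF, Q=6μC, V=6.00V), C2(1μF, Q=7μC, V=7.00V), C3(1μF, Q=10μC, V=10.00V)
Op 1: CLOSE 2-1: Q_total=13.00, C_total=2.00, V=6.50; Q2=6.50, Q1=6.50; dissipated=0.250
Op 2: CLOSE 2-1: Q_total=13.00, C_total=2.00, V=6.50; Q2=6.50, Q1=6.50; dissipated=0.000
Op 3: CLOSE 3-1: Q_total=16.50, C_total=2.00, V=8.25; Q3=8.25, Q1=8.25; dissipated=3.062
Final charges: Q1=8.25, Q2=6.50, Q3=8.25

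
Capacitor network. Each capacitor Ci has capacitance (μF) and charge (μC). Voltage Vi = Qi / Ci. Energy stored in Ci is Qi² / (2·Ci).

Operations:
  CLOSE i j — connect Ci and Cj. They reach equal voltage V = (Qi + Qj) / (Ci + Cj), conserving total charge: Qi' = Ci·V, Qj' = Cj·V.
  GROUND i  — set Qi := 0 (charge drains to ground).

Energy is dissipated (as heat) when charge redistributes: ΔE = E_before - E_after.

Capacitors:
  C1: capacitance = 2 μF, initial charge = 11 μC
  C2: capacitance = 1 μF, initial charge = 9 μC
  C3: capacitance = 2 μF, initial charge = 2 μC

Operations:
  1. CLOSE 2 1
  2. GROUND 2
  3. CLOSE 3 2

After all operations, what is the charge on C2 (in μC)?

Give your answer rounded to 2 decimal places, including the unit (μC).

Initial: C1(2μF, Q=11μC, V=5.50V), C2(1μF, Q=9μC, V=9.00V), C3(2μF, Q=2μC, V=1.00V)
Op 1: CLOSE 2-1: Q_total=20.00, C_total=3.00, V=6.67; Q2=6.67, Q1=13.33; dissipated=4.083
Op 2: GROUND 2: Q2=0; energy lost=22.222
Op 3: CLOSE 3-2: Q_total=2.00, C_total=3.00, V=0.67; Q3=1.33, Q2=0.67; dissipated=0.333
Final charges: Q1=13.33, Q2=0.67, Q3=1.33

Answer: 0.67 μC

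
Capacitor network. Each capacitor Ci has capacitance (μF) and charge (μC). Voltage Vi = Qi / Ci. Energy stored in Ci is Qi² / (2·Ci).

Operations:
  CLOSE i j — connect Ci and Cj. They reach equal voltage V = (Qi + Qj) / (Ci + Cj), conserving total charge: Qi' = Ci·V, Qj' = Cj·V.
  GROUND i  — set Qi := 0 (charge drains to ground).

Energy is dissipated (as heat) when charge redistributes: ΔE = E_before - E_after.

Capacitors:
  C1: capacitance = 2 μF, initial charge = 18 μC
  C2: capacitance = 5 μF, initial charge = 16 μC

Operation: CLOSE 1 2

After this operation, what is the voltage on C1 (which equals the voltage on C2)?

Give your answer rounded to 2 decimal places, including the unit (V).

Answer: 4.86 V

Derivation:
Initial: C1(2μF, Q=18μC, V=9.00V), C2(5μF, Q=16μC, V=3.20V)
Op 1: CLOSE 1-2: Q_total=34.00, C_total=7.00, V=4.86; Q1=9.71, Q2=24.29; dissipated=24.029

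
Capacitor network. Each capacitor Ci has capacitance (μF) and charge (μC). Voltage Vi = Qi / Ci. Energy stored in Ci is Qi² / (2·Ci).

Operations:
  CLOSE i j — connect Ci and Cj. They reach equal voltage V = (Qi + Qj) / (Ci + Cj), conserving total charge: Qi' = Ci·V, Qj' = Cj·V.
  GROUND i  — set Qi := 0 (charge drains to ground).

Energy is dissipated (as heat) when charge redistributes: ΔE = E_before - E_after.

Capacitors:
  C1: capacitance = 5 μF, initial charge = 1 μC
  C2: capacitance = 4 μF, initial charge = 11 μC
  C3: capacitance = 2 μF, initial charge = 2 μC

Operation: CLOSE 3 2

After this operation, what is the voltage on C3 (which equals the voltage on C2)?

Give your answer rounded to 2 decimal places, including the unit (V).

Answer: 2.17 V

Derivation:
Initial: C1(5μF, Q=1μC, V=0.20V), C2(4μF, Q=11μC, V=2.75V), C3(2μF, Q=2μC, V=1.00V)
Op 1: CLOSE 3-2: Q_total=13.00, C_total=6.00, V=2.17; Q3=4.33, Q2=8.67; dissipated=2.042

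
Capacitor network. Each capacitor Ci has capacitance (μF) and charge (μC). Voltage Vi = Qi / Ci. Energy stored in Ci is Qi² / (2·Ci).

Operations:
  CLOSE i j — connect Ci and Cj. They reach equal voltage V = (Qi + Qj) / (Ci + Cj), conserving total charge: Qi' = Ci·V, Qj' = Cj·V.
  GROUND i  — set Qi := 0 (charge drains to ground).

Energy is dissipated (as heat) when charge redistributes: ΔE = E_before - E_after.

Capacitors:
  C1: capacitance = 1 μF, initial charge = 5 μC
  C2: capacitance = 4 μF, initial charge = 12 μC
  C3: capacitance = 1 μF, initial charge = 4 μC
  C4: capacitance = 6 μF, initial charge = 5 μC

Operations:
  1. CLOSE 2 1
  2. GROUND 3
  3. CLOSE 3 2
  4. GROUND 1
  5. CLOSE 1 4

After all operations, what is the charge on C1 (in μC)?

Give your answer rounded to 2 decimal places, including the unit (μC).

Initial: C1(1μF, Q=5μC, V=5.00V), C2(4μF, Q=12μC, V=3.00V), C3(1μF, Q=4μC, V=4.00V), C4(6μF, Q=5μC, V=0.83V)
Op 1: CLOSE 2-1: Q_total=17.00, C_total=5.00, V=3.40; Q2=13.60, Q1=3.40; dissipated=1.600
Op 2: GROUND 3: Q3=0; energy lost=8.000
Op 3: CLOSE 3-2: Q_total=13.60, C_total=5.00, V=2.72; Q3=2.72, Q2=10.88; dissipated=4.624
Op 4: GROUND 1: Q1=0; energy lost=5.780
Op 5: CLOSE 1-4: Q_total=5.00, C_total=7.00, V=0.71; Q1=0.71, Q4=4.29; dissipated=0.298
Final charges: Q1=0.71, Q2=10.88, Q3=2.72, Q4=4.29

Answer: 0.71 μC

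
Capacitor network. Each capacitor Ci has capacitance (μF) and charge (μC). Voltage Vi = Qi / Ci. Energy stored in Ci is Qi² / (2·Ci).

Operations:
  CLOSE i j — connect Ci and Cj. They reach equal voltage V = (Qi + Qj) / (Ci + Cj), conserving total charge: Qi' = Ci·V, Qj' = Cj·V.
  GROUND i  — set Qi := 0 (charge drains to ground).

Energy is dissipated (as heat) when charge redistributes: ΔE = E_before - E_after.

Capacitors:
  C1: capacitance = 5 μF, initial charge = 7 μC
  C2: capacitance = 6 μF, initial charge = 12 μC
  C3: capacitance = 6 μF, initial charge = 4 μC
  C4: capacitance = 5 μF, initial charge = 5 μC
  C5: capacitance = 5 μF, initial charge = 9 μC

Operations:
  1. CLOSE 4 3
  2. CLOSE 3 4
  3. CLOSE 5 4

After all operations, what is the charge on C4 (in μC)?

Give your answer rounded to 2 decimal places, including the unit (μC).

Answer: 6.55 μC

Derivation:
Initial: C1(5μF, Q=7μC, V=1.40V), C2(6μF, Q=12μC, V=2.00V), C3(6μF, Q=4μC, V=0.67V), C4(5μF, Q=5μC, V=1.00V), C5(5μF, Q=9μC, V=1.80V)
Op 1: CLOSE 4-3: Q_total=9.00, C_total=11.00, V=0.82; Q4=4.09, Q3=4.91; dissipated=0.152
Op 2: CLOSE 3-4: Q_total=9.00, C_total=11.00, V=0.82; Q3=4.91, Q4=4.09; dissipated=0.000
Op 3: CLOSE 5-4: Q_total=13.09, C_total=10.00, V=1.31; Q5=6.55, Q4=6.55; dissipated=1.205
Final charges: Q1=7.00, Q2=12.00, Q3=4.91, Q4=6.55, Q5=6.55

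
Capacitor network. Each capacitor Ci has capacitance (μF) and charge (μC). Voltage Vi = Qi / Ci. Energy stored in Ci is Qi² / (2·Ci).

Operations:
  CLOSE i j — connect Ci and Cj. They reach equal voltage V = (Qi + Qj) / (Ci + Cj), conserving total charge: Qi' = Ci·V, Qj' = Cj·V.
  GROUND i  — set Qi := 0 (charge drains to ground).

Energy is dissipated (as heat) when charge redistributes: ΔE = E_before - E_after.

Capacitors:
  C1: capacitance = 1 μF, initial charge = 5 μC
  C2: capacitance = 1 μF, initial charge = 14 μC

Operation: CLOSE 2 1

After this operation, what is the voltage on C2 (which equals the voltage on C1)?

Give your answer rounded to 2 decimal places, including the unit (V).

Initial: C1(1μF, Q=5μC, V=5.00V), C2(1μF, Q=14μC, V=14.00V)
Op 1: CLOSE 2-1: Q_total=19.00, C_total=2.00, V=9.50; Q2=9.50, Q1=9.50; dissipated=20.250

Answer: 9.50 V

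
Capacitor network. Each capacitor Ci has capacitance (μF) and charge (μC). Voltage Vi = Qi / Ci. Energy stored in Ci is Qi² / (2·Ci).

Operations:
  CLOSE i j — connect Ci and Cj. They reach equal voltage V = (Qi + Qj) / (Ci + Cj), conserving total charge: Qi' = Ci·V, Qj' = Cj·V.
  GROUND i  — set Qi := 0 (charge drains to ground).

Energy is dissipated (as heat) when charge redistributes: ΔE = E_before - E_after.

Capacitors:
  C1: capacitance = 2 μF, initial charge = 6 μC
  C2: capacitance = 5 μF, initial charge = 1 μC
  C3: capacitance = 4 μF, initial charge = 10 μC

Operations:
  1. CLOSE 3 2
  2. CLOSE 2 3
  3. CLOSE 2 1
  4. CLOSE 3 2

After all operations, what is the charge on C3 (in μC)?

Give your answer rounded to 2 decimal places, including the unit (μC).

Answer: 6.02 μC

Derivation:
Initial: C1(2μF, Q=6μC, V=3.00V), C2(5μF, Q=1μC, V=0.20V), C3(4μF, Q=10μC, V=2.50V)
Op 1: CLOSE 3-2: Q_total=11.00, C_total=9.00, V=1.22; Q3=4.89, Q2=6.11; dissipated=5.878
Op 2: CLOSE 2-3: Q_total=11.00, C_total=9.00, V=1.22; Q2=6.11, Q3=4.89; dissipated=0.000
Op 3: CLOSE 2-1: Q_total=12.11, C_total=7.00, V=1.73; Q2=8.65, Q1=3.46; dissipated=2.257
Op 4: CLOSE 3-2: Q_total=13.54, C_total=9.00, V=1.50; Q3=6.02, Q2=7.52; dissipated=0.287
Final charges: Q1=3.46, Q2=7.52, Q3=6.02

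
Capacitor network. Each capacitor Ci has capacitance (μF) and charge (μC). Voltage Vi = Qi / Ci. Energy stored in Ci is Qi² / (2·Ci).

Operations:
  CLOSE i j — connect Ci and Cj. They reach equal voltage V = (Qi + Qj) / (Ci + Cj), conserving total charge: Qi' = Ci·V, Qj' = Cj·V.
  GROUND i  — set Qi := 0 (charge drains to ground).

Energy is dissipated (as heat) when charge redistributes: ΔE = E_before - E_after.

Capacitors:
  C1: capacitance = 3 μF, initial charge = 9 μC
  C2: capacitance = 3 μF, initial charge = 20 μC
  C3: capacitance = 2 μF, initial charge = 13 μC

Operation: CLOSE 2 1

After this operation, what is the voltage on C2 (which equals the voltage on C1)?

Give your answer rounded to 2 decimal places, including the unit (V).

Initial: C1(3μF, Q=9μC, V=3.00V), C2(3μF, Q=20μC, V=6.67V), C3(2μF, Q=13μC, V=6.50V)
Op 1: CLOSE 2-1: Q_total=29.00, C_total=6.00, V=4.83; Q2=14.50, Q1=14.50; dissipated=10.083

Answer: 4.83 V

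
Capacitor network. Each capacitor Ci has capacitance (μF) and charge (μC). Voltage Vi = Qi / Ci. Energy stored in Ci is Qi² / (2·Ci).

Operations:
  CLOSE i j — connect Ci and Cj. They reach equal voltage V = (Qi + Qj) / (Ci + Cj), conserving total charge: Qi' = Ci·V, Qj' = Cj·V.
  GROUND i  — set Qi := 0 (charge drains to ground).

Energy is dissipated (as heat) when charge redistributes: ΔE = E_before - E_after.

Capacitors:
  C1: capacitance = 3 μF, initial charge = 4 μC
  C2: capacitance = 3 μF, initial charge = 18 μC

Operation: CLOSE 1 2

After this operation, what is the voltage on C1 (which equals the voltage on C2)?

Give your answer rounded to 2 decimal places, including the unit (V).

Initial: C1(3μF, Q=4μC, V=1.33V), C2(3μF, Q=18μC, V=6.00V)
Op 1: CLOSE 1-2: Q_total=22.00, C_total=6.00, V=3.67; Q1=11.00, Q2=11.00; dissipated=16.333

Answer: 3.67 V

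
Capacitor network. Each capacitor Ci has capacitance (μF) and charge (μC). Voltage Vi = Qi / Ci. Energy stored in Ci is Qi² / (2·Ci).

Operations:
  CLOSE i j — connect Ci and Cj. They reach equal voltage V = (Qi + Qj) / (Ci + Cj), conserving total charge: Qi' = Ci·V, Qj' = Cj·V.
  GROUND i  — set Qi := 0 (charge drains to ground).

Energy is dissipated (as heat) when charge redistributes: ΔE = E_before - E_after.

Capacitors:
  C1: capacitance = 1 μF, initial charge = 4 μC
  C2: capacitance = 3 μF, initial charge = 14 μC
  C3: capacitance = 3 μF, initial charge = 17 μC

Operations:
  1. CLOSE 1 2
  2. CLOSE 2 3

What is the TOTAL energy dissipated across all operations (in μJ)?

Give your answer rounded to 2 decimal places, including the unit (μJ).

Answer: 1.19 μJ

Derivation:
Initial: C1(1μF, Q=4μC, V=4.00V), C2(3μF, Q=14μC, V=4.67V), C3(3μF, Q=17μC, V=5.67V)
Op 1: CLOSE 1-2: Q_total=18.00, C_total=4.00, V=4.50; Q1=4.50, Q2=13.50; dissipated=0.167
Op 2: CLOSE 2-3: Q_total=30.50, C_total=6.00, V=5.08; Q2=15.25, Q3=15.25; dissipated=1.021
Total dissipated: 1.188 μJ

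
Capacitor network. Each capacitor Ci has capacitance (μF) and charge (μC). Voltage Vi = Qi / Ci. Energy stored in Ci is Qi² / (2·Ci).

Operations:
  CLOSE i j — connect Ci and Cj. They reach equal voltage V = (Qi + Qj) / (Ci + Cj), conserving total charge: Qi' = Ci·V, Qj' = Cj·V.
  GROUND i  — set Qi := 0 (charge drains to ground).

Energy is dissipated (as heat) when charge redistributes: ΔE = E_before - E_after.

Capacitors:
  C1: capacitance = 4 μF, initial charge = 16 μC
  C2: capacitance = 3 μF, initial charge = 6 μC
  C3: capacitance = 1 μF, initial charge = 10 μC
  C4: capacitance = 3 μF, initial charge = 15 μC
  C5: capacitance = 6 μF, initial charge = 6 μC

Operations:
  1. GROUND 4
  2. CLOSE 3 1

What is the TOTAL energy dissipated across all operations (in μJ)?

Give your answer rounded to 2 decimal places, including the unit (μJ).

Answer: 51.90 μJ

Derivation:
Initial: C1(4μF, Q=16μC, V=4.00V), C2(3μF, Q=6μC, V=2.00V), C3(1μF, Q=10μC, V=10.00V), C4(3μF, Q=15μC, V=5.00V), C5(6μF, Q=6μC, V=1.00V)
Op 1: GROUND 4: Q4=0; energy lost=37.500
Op 2: CLOSE 3-1: Q_total=26.00, C_total=5.00, V=5.20; Q3=5.20, Q1=20.80; dissipated=14.400
Total dissipated: 51.900 μJ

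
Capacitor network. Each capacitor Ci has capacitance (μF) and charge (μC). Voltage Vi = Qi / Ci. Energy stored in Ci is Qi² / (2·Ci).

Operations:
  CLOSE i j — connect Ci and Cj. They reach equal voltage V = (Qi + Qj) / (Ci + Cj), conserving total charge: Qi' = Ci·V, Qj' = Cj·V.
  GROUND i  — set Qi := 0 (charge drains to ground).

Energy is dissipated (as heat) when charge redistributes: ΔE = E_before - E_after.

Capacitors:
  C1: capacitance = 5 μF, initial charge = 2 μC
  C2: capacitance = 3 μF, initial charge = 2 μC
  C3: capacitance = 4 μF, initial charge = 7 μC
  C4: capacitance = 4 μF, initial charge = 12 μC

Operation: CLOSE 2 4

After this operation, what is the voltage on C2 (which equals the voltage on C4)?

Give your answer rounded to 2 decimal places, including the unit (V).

Answer: 2.00 V

Derivation:
Initial: C1(5μF, Q=2μC, V=0.40V), C2(3μF, Q=2μC, V=0.67V), C3(4μF, Q=7μC, V=1.75V), C4(4μF, Q=12μC, V=3.00V)
Op 1: CLOSE 2-4: Q_total=14.00, C_total=7.00, V=2.00; Q2=6.00, Q4=8.00; dissipated=4.667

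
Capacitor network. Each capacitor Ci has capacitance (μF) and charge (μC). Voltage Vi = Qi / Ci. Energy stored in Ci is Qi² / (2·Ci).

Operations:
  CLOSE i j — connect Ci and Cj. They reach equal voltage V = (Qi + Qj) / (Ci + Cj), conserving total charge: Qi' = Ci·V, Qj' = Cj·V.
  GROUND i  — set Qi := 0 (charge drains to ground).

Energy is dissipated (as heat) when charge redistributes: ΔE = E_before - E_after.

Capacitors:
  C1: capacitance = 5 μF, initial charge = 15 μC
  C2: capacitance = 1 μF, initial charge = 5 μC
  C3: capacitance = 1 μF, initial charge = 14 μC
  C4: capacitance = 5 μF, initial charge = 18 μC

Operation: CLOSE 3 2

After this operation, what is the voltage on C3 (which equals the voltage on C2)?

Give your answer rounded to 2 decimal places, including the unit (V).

Initial: C1(5μF, Q=15μC, V=3.00V), C2(1μF, Q=5μC, V=5.00V), C3(1μF, Q=14μC, V=14.00V), C4(5μF, Q=18μC, V=3.60V)
Op 1: CLOSE 3-2: Q_total=19.00, C_total=2.00, V=9.50; Q3=9.50, Q2=9.50; dissipated=20.250

Answer: 9.50 V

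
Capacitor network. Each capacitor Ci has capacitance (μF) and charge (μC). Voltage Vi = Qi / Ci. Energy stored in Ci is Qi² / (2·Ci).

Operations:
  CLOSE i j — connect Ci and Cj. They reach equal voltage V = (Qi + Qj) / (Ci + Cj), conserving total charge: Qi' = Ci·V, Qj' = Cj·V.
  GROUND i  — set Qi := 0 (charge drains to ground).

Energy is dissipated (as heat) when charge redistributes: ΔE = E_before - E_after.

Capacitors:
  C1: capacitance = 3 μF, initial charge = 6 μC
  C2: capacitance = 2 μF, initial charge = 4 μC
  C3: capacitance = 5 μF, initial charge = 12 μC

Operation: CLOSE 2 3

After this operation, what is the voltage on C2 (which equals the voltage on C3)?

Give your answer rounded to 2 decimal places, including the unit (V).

Answer: 2.29 V

Derivation:
Initial: C1(3μF, Q=6μC, V=2.00V), C2(2μF, Q=4μC, V=2.00V), C3(5μF, Q=12μC, V=2.40V)
Op 1: CLOSE 2-3: Q_total=16.00, C_total=7.00, V=2.29; Q2=4.57, Q3=11.43; dissipated=0.114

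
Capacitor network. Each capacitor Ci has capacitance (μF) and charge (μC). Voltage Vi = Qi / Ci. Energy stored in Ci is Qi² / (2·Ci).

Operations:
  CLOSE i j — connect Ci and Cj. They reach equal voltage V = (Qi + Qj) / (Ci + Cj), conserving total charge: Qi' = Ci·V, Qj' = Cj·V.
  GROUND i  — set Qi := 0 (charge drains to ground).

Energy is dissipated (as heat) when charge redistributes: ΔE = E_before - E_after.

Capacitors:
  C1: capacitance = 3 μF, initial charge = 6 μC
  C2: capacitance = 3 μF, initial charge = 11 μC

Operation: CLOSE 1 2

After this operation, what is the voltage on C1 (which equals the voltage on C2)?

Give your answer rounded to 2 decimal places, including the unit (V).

Answer: 2.83 V

Derivation:
Initial: C1(3μF, Q=6μC, V=2.00V), C2(3μF, Q=11μC, V=3.67V)
Op 1: CLOSE 1-2: Q_total=17.00, C_total=6.00, V=2.83; Q1=8.50, Q2=8.50; dissipated=2.083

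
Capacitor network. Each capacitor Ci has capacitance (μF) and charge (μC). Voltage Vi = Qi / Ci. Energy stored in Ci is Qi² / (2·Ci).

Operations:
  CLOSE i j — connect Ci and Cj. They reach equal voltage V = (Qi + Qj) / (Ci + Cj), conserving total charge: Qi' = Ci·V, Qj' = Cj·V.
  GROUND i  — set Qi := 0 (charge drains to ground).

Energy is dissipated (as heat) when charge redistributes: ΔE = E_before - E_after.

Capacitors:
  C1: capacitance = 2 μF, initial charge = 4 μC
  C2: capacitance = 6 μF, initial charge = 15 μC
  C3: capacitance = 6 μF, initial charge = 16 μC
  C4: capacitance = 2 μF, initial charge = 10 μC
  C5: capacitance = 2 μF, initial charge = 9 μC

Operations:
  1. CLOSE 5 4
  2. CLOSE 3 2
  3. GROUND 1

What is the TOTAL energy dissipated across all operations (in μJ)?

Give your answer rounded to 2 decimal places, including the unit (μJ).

Answer: 4.17 μJ

Derivation:
Initial: C1(2μF, Q=4μC, V=2.00V), C2(6μF, Q=15μC, V=2.50V), C3(6μF, Q=16μC, V=2.67V), C4(2μF, Q=10μC, V=5.00V), C5(2μF, Q=9μC, V=4.50V)
Op 1: CLOSE 5-4: Q_total=19.00, C_total=4.00, V=4.75; Q5=9.50, Q4=9.50; dissipated=0.125
Op 2: CLOSE 3-2: Q_total=31.00, C_total=12.00, V=2.58; Q3=15.50, Q2=15.50; dissipated=0.042
Op 3: GROUND 1: Q1=0; energy lost=4.000
Total dissipated: 4.167 μJ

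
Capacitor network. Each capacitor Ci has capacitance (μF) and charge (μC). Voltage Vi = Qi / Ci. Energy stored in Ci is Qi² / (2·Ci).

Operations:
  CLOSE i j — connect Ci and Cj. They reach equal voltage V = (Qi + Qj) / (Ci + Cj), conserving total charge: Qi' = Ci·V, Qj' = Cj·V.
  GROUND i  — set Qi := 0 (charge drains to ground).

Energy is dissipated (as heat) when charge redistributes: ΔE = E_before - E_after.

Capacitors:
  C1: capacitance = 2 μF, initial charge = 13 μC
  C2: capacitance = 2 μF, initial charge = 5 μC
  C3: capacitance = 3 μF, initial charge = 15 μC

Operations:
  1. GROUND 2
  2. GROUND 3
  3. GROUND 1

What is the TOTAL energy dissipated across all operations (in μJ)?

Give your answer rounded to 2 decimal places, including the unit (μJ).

Answer: 86.00 μJ

Derivation:
Initial: C1(2μF, Q=13μC, V=6.50V), C2(2μF, Q=5μC, V=2.50V), C3(3μF, Q=15μC, V=5.00V)
Op 1: GROUND 2: Q2=0; energy lost=6.250
Op 2: GROUND 3: Q3=0; energy lost=37.500
Op 3: GROUND 1: Q1=0; energy lost=42.250
Total dissipated: 86.000 μJ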